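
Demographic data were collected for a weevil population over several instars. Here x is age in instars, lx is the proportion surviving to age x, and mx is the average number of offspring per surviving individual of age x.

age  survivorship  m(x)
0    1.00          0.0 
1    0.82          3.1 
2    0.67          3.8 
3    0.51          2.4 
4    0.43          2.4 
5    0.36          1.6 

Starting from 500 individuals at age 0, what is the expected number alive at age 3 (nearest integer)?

255

Expected survivors = N0 · l_3 = 500 × 0.51 = 255 → 255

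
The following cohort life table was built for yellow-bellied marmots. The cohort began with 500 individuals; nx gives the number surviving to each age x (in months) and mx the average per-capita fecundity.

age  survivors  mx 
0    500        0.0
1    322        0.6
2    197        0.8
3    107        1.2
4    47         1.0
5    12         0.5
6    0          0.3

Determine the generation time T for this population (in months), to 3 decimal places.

2.089

lx = nx/n0 = nx/500: 1, 0.644, 0.394, 0.214, 0.094, 0.024, 0
lx·mx: 0, 0.3864, 0.3152, 0.2568, 0.094, 0.012, 0 → R0 = 1.0644
x·lx·mx: 0, 0.3864, 0.6304, 0.7704, 0.376, 0.06, 0 → Σ = 2.2232
T = 2.2232 / 1.0644 = 2.088688… → 2.089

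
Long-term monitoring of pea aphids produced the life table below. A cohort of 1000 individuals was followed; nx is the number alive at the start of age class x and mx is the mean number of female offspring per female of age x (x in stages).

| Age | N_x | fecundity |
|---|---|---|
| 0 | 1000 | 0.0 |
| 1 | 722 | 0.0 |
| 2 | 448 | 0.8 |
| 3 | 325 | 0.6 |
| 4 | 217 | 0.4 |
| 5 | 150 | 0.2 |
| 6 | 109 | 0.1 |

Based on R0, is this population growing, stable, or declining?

lx = nx/n0 = nx/1000: 1, 0.722, 0.448, 0.325, 0.217, 0.15, 0.109
R0 = Σ lx·mx = 0 + 0 + 0.3584 + 0.195 + 0.0868 + 0.03 + 0.0109 = 0.6811
R0 < 1, so the population is declining.

declining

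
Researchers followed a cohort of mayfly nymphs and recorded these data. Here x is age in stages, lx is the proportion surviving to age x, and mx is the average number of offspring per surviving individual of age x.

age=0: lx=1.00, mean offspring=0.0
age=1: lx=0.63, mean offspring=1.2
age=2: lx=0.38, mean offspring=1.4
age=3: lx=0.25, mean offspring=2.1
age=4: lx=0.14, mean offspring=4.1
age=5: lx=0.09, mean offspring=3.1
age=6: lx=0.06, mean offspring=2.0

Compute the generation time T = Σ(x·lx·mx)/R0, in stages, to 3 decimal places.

lx·mx: 0, 0.756, 0.532, 0.525, 0.574, 0.279, 0.12 → R0 = 2.786
x·lx·mx: 0, 0.756, 1.064, 1.575, 2.296, 1.395, 0.72 → Σ = 7.806
T = 7.806 / 2.786 = 2.801866… → 2.802

2.802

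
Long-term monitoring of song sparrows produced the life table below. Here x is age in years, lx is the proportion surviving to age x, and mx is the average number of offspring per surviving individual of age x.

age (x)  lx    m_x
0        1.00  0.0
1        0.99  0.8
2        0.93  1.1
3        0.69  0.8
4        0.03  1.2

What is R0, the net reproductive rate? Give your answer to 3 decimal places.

lx·mx by age: 0, 0.792, 1.023, 0.552, 0.036
R0 = Σ lx·mx = 2.403 → 2.403

2.403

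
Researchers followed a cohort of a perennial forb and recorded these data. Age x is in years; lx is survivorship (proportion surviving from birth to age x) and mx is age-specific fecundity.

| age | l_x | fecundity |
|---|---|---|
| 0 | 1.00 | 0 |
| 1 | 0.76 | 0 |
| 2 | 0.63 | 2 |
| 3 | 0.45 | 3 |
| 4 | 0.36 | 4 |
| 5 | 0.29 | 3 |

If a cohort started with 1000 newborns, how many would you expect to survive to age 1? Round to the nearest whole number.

760

Expected survivors = N0 · l_1 = 1000 × 0.76 = 760 → 760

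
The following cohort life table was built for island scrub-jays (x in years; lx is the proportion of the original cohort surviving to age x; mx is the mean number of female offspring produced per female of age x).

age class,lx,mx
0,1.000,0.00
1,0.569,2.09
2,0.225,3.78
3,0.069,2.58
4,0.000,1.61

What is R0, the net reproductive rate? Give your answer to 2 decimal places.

lx·mx by age: 0, 1.18921, 0.8505, 0.17802, 0
R0 = Σ lx·mx = 2.21773 → 2.22

2.22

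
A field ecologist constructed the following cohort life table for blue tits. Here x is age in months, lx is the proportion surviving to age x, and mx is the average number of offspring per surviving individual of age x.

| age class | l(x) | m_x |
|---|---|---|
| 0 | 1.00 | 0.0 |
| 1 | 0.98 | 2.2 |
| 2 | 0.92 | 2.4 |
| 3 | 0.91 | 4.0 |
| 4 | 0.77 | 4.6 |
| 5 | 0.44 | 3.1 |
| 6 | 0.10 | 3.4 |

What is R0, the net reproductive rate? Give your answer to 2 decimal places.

13.25

lx·mx by age: 0, 2.156, 2.208, 3.64, 3.542, 1.364, 0.34
R0 = Σ lx·mx = 13.25 → 13.25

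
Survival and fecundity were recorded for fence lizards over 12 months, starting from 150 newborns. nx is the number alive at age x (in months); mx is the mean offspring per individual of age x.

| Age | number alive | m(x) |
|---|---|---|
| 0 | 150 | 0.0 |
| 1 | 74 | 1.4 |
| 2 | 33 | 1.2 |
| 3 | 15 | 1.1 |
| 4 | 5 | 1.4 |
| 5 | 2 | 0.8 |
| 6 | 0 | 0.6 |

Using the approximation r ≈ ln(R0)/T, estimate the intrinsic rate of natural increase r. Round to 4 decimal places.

0.0722

lx = nx/n0 = nx/150: 1, 0.49333…, 0.22, 0.1, 0.03333…, 0.01333…, 0
R0 = Σ lx·mx = 0 + 0.69067… + 0.264 + 0.11 + 0.04667… + 0.01067… + 0 = 1.122…
Σ x·lx·mx = 1.788667…; T = 1.788667…/1.122… = 1.59418…
r ≈ ln(R0)/T = ln(1.122…)/1.59418… = 0.072208… → 0.0722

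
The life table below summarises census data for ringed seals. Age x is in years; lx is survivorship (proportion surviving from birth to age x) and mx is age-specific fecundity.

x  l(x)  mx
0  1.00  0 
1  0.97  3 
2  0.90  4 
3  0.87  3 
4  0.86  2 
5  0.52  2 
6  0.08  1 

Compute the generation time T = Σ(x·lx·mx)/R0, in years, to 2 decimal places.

2.55

lx·mx: 0, 2.91, 3.6, 2.61, 1.72, 1.04, 0.08 → R0 = 11.96
x·lx·mx: 0, 2.91, 7.2, 7.83, 6.88, 5.2, 0.48 → Σ = 30.5
T = 30.5 / 11.96 = 2.550167… → 2.55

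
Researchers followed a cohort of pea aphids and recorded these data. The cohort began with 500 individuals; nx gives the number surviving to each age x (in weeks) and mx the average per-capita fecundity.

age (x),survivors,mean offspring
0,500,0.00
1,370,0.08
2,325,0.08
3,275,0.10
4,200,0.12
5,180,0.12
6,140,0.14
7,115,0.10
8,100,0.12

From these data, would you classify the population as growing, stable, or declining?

declining

lx = nx/n0 = nx/500: 1, 0.74, 0.65, 0.55, 0.4, 0.36, 0.28, 0.23, 0.2
R0 = Σ lx·mx = 0 + 0.0592 + 0.052 + 0.055 + 0.048 + 0.0432 + 0.0392 + 0.023 + 0.024 = 0.3436
R0 < 1, so the population is declining.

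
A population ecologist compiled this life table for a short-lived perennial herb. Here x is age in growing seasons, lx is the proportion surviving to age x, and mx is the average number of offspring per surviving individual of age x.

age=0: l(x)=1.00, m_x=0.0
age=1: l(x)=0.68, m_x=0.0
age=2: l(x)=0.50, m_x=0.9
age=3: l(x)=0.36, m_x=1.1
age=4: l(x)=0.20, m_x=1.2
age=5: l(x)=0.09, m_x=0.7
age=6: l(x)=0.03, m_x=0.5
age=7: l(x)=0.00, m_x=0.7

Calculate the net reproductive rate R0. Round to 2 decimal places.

lx·mx by age: 0, 0, 0.45, 0.396, 0.24, 0.063, 0.015, 0
R0 = Σ lx·mx = 1.164 → 1.16

1.16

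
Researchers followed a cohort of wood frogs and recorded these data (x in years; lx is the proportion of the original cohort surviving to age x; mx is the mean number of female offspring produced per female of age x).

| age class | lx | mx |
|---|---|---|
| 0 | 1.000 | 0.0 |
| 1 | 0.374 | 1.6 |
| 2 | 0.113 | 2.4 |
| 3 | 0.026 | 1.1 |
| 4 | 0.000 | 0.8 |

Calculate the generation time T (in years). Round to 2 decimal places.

lx·mx: 0, 0.5984, 0.2712, 0.0286, 0 → R0 = 0.8982
x·lx·mx: 0, 0.5984, 0.5424, 0.0858, 0 → Σ = 1.2266
T = 1.2266 / 0.8982 = 1.36562… → 1.37

1.37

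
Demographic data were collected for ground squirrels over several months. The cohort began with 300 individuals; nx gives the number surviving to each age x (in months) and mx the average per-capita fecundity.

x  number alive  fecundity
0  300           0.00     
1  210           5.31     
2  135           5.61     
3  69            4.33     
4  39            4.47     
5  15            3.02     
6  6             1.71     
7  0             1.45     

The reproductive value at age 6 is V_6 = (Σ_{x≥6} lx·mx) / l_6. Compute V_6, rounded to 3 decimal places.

lx = nx/n0 = nx/300: 1, 0.7, 0.45, 0.23, 0.13, 0.05, 0.02, 0
lx·mx for x ≥ 6: 0.0342, 0 → sum = 0.0342
V_6 = 0.0342 / l_6 = 0.0342 / 0.02 = 1.71 → 1.710

1.710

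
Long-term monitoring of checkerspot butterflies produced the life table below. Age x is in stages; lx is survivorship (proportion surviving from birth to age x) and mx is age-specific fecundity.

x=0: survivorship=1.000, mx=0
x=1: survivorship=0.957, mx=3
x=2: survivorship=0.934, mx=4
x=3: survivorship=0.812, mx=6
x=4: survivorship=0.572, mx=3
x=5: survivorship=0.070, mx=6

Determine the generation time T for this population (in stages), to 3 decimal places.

2.492

lx·mx: 0, 2.871, 3.736, 4.872, 1.716, 0.42 → R0 = 13.615
x·lx·mx: 0, 2.871, 7.472, 14.616, 6.864, 2.1 → Σ = 33.923
T = 33.923 / 13.615 = 2.49159… → 2.492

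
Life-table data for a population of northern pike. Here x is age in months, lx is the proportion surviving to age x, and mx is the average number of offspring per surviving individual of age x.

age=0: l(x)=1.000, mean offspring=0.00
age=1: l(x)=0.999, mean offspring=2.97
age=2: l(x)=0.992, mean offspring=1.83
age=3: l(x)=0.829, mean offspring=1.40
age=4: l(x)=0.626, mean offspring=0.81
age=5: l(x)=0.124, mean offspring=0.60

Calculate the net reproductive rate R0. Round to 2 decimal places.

6.52

lx·mx by age: 0, 2.96703, 1.81536, 1.1606, 0.50706, 0.0744
R0 = Σ lx·mx = 6.52445 → 6.52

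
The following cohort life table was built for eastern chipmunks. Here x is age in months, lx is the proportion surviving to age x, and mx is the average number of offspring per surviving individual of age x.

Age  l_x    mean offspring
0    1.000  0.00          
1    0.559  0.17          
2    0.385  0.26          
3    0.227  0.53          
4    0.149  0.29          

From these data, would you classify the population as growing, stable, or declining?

R0 = Σ lx·mx = 0 + 0.09503 + 0.1001 + 0.12031 + 0.04321 = 0.35865
R0 < 1, so the population is declining.

declining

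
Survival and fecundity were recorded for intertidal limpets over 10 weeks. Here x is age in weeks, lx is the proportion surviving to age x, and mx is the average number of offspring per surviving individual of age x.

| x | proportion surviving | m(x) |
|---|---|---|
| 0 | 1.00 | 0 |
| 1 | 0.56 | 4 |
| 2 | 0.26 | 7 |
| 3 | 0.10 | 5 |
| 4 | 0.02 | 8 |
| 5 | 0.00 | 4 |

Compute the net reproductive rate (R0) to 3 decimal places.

lx·mx by age: 0, 2.24, 1.82, 0.5, 0.16, 0
R0 = Σ lx·mx = 4.72 → 4.720

4.720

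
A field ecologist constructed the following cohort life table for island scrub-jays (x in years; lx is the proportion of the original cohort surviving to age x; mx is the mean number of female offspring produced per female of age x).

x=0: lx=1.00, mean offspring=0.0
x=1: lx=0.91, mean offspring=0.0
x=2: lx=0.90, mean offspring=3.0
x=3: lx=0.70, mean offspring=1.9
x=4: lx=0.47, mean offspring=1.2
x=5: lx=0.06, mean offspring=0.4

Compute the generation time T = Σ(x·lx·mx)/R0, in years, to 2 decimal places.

lx·mx: 0, 0, 2.7, 1.33, 0.564, 0.024 → R0 = 4.618
x·lx·mx: 0, 0, 5.4, 3.99, 2.256, 0.12 → Σ = 11.766
T = 11.766 / 4.618 = 2.547856… → 2.55

2.55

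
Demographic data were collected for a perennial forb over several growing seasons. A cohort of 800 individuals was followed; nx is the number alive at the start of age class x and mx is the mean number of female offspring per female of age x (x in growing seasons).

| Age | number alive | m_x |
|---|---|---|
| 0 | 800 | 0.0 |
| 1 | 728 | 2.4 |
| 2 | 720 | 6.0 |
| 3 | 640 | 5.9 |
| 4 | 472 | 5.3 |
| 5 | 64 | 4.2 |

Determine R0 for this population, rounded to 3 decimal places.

15.767

lx = nx/n0 = nx/800: 1, 0.91, 0.9, 0.8, 0.59, 0.08
lx·mx by age: 0, 2.184, 5.4, 4.72, 3.127, 0.336
R0 = Σ lx·mx = 15.767 → 15.767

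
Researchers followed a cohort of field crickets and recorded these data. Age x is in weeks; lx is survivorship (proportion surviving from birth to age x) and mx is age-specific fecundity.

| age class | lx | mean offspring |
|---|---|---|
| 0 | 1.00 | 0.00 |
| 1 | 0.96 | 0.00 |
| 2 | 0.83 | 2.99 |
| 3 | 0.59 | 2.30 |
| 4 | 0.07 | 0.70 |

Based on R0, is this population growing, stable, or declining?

growing

R0 = Σ lx·mx = 0 + 0 + 2.4817 + 1.357 + 0.049 = 3.8877
R0 > 1, so the population is growing.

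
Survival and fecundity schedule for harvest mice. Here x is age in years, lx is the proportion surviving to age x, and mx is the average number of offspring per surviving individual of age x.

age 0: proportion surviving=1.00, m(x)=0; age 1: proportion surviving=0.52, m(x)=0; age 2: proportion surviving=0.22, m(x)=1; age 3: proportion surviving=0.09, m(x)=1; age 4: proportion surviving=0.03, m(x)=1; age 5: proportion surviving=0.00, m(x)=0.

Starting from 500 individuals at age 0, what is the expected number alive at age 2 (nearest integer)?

Expected survivors = N0 · l_2 = 500 × 0.22 = 110 → 110

110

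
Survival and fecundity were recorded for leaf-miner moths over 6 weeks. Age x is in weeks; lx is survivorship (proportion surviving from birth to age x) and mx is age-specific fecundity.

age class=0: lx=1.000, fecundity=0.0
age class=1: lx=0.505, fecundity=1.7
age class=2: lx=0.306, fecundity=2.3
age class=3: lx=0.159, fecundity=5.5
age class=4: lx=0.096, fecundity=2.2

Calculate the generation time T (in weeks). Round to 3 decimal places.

2.166

lx·mx: 0, 0.8585, 0.7038, 0.8745, 0.2112 → R0 = 2.648
x·lx·mx: 0, 0.8585, 1.4076, 2.6235, 0.8448 → Σ = 5.7344
T = 5.7344 / 2.648 = 2.165559… → 2.166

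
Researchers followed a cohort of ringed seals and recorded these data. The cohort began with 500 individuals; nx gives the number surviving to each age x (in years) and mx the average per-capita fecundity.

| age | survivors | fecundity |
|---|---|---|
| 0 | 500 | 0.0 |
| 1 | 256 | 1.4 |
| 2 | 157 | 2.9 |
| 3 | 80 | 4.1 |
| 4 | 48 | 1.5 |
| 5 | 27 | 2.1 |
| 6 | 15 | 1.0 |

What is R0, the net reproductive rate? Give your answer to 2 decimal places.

lx = nx/n0 = nx/500: 1, 0.512, 0.314, 0.16, 0.096, 0.054, 0.03
lx·mx by age: 0, 0.7168, 0.9106, 0.656, 0.144, 0.1134, 0.03
R0 = Σ lx·mx = 2.5708 → 2.57

2.57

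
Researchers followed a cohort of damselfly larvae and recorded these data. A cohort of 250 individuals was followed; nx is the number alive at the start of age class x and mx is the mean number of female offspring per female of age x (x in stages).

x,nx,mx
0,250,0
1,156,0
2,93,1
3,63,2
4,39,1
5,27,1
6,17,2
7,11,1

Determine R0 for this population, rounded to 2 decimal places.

1.32

lx = nx/n0 = nx/250: 1, 0.624, 0.372, 0.252, 0.156, 0.108, 0.068, 0.044
lx·mx by age: 0, 0, 0.372, 0.504, 0.156, 0.108, 0.136, 0.044
R0 = Σ lx·mx = 1.32 → 1.32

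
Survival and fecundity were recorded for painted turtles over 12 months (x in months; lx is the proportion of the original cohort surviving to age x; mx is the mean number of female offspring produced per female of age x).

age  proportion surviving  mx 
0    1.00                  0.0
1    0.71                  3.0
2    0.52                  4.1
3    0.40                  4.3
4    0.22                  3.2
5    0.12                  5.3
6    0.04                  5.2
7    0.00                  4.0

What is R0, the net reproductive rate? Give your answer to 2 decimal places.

lx·mx by age: 0, 2.13, 2.132, 1.72, 0.704, 0.636, 0.208, 0
R0 = Σ lx·mx = 7.53 → 7.53

7.53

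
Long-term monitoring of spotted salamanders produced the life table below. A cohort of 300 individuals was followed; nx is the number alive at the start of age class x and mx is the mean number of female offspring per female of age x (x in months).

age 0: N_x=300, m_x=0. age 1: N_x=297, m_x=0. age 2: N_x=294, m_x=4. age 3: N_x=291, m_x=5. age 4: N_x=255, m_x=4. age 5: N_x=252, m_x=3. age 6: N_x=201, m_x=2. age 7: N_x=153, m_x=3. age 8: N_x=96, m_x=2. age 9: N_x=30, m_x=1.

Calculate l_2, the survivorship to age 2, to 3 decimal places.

0.980

l_2 = n_2/n_0 = 294/300 = 0.98 → 0.980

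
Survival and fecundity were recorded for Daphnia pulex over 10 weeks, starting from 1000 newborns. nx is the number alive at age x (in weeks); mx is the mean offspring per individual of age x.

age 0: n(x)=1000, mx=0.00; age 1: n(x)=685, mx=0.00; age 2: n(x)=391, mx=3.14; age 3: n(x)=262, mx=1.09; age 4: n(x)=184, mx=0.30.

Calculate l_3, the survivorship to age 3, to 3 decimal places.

l_3 = n_3/n_0 = 262/1000 = 0.262 → 0.262

0.262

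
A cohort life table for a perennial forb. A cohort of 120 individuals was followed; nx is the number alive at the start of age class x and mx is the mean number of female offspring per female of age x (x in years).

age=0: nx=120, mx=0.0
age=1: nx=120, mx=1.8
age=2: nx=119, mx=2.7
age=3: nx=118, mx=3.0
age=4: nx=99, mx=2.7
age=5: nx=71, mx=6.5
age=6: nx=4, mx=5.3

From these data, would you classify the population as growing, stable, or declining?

lx = nx/n0 = nx/120: 1, 1, 0.99167…, 0.98333…, 0.825, 0.59167…, 0.03333…
R0 = Σ lx·mx = 0 + 1.8 + 2.6775… + 2.95… + 2.2275 + 3.845833… + 0.176667… = 13.6775…
R0 > 1, so the population is growing.

growing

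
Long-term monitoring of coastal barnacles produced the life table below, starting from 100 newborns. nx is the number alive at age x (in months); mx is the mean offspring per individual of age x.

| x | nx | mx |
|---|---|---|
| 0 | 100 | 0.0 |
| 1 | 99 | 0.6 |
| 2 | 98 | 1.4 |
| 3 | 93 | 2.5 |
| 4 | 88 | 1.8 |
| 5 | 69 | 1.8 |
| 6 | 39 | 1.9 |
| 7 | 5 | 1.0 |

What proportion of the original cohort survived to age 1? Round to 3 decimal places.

l_1 = n_1/n_0 = 99/100 = 0.99 → 0.990

0.990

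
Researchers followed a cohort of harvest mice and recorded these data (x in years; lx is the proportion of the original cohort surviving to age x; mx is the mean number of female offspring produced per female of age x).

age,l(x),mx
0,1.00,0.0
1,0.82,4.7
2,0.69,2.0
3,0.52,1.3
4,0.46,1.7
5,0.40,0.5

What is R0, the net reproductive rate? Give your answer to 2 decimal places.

lx·mx by age: 0, 3.854, 1.38, 0.676, 0.782, 0.2
R0 = Σ lx·mx = 6.892 → 6.89

6.89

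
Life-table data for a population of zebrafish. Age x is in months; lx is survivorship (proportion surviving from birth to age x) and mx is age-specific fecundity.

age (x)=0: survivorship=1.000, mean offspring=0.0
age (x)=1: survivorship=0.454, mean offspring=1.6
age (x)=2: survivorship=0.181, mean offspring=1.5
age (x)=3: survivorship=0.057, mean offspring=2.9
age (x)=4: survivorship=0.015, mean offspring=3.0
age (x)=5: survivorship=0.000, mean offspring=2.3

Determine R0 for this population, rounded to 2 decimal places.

1.21

lx·mx by age: 0, 0.7264, 0.2715, 0.1653, 0.045, 0
R0 = Σ lx·mx = 1.2082 → 1.21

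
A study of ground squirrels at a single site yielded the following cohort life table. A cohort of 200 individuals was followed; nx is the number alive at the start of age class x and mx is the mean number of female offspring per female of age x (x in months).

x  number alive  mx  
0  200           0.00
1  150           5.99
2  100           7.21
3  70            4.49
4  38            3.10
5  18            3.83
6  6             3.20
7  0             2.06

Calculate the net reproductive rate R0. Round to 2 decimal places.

10.70

lx = nx/n0 = nx/200: 1, 0.75, 0.5, 0.35, 0.19, 0.09, 0.03, 0
lx·mx by age: 0, 4.4925, 3.605, 1.5715, 0.589, 0.3447, 0.096, 0
R0 = Σ lx·mx = 10.6987 → 10.70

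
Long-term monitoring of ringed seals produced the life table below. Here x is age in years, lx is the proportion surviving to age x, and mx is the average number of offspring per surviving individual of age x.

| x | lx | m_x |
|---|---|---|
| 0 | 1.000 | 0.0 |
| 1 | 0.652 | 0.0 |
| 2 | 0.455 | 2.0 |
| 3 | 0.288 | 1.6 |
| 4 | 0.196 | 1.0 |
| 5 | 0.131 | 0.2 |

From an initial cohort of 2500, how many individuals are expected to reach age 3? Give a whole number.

Expected survivors = N0 · l_3 = 2500 × 0.288 = 720 → 720

720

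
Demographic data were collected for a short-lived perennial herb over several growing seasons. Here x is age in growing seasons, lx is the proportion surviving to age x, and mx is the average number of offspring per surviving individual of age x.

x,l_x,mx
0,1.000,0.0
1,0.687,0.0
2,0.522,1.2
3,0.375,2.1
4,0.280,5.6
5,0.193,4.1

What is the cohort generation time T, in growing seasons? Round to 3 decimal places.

lx·mx: 0, 0, 0.6264, 0.7875, 1.568, 0.7913 → R0 = 3.7732
x·lx·mx: 0, 0, 1.2528, 2.3625, 6.272, 3.9565 → Σ = 13.8438
T = 13.8438 / 3.7732 = 3.668981… → 3.669

3.669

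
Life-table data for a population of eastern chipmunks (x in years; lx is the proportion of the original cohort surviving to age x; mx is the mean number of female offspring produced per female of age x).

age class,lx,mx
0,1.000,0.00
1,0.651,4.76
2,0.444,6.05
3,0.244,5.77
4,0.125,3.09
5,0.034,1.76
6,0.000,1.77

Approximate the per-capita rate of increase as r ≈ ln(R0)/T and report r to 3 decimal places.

1.068

R0 = Σ lx·mx = 0 + 3.09876 + 2.6862 + 1.40788 + 0.38625 + 0.05984 + 0 = 7.63893
Σ x·lx·mx = 14.539; T = 14.539/7.63893 = 1.90328…
r ≈ ln(R0)/T = ln(7.63893)/1.90328… = 1.06829… → 1.068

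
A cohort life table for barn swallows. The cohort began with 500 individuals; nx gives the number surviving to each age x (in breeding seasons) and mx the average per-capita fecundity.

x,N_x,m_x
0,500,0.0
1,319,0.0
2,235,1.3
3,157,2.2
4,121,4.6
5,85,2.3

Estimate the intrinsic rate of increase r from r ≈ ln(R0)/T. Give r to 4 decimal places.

0.2984

lx = nx/n0 = nx/500: 1, 0.638, 0.47, 0.314, 0.242, 0.17
R0 = Σ lx·mx = 0 + 0 + 0.611 + 0.6908 + 1.1132 + 0.391 = 2.806
Σ x·lx·mx = 9.7022; T = 9.7022/2.806 = 3.45766…
r ≈ ln(R0)/T = ln(2.806)/3.45766… = 0.298398… → 0.2984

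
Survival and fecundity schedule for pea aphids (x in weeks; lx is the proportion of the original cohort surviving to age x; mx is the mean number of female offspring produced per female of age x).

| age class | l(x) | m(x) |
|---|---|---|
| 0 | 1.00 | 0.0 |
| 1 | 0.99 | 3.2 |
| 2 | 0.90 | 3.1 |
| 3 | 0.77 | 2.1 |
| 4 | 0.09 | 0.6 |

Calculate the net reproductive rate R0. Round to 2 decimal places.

lx·mx by age: 0, 3.168, 2.79, 1.617, 0.054
R0 = Σ lx·mx = 7.629 → 7.63

7.63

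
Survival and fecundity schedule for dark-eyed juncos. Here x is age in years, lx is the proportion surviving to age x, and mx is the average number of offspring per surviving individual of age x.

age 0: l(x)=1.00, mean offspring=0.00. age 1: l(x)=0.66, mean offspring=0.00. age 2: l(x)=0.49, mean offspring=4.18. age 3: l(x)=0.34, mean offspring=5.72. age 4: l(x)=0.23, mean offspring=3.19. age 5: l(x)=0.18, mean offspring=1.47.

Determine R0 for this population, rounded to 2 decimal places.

4.99

lx·mx by age: 0, 0, 2.0482, 1.9448, 0.7337, 0.2646
R0 = Σ lx·mx = 4.9913 → 4.99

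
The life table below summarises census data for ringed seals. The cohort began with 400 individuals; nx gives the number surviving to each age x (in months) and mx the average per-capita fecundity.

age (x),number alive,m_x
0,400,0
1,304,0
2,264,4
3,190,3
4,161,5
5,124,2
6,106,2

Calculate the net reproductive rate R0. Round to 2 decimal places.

lx = nx/n0 = nx/400: 1, 0.76, 0.66, 0.475, 0.4025, 0.31, 0.265
lx·mx by age: 0, 0, 2.64, 1.425, 2.0125, 0.62, 0.53
R0 = Σ lx·mx = 7.2275 → 7.23

7.23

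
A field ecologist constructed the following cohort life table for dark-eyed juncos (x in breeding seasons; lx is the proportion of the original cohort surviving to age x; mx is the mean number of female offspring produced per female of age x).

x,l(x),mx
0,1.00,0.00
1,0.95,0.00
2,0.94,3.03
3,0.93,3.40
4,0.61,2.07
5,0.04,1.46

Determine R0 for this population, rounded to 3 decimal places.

lx·mx by age: 0, 0, 2.8482, 3.162, 1.2627, 0.0584
R0 = Σ lx·mx = 7.3313 → 7.331

7.331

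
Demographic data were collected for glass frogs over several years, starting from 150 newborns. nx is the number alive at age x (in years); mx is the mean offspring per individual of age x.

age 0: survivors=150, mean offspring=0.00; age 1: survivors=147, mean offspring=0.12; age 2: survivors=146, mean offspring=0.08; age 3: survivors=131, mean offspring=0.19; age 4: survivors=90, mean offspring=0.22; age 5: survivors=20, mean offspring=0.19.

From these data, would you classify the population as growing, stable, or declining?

lx = nx/n0 = nx/150: 1, 0.98, 0.97333…, 0.87333…, 0.6, 0.13333…
R0 = Σ lx·mx = 0 + 0.1176 + 0.077867… + 0.165933… + 0.132 + 0.025333… = 0.518733…
R0 < 1, so the population is declining.

declining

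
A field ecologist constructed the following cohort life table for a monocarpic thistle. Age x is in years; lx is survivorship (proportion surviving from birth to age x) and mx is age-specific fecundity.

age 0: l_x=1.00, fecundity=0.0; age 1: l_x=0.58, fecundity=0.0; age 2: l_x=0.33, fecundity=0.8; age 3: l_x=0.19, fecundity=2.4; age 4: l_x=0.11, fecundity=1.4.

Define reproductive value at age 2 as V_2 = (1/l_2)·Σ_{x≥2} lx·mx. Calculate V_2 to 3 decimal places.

2.648

lx·mx for x ≥ 2: 0.264, 0.456, 0.154 → sum = 0.874
V_2 = 0.874 / l_2 = 0.874 / 0.33 = 2.648485… → 2.648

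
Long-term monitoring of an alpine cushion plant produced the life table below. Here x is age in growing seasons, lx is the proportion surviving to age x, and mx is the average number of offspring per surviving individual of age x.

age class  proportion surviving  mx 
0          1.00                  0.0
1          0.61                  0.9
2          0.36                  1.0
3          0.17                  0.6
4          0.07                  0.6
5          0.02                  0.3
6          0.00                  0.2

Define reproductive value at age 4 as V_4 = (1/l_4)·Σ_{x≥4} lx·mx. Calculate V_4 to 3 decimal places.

0.686

lx·mx for x ≥ 4: 0.042, 0.006, 0 → sum = 0.048
V_4 = 0.048 / l_4 = 0.048 / 0.07 = 0.685714… → 0.686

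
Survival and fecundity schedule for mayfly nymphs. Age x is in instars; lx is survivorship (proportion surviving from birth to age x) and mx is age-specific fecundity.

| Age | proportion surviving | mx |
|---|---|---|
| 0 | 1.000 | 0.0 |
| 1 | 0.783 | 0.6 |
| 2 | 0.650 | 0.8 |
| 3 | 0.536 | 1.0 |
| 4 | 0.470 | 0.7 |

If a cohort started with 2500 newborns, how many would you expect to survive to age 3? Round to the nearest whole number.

1340

Expected survivors = N0 · l_3 = 2500 × 0.536 = 1340 → 1340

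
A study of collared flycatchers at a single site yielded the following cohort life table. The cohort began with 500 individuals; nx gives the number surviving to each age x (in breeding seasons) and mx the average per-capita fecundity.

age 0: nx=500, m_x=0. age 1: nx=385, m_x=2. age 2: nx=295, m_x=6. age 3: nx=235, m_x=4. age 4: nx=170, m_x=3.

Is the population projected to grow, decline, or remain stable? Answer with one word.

growing

lx = nx/n0 = nx/500: 1, 0.77, 0.59, 0.47, 0.34
R0 = Σ lx·mx = 0 + 1.54 + 3.54 + 1.88 + 1.02 = 7.98
R0 > 1, so the population is growing.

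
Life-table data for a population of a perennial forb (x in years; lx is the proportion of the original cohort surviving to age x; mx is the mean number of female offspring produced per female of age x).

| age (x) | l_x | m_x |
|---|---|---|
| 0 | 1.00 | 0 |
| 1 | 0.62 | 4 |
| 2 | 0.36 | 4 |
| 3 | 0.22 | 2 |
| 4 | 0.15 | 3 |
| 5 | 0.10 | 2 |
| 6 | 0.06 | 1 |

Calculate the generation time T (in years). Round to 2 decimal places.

1.94

lx·mx: 0, 2.48, 1.44, 0.44, 0.45, 0.2, 0.06 → R0 = 5.07
x·lx·mx: 0, 2.48, 2.88, 1.32, 1.8, 1, 0.36 → Σ = 9.84
T = 9.84 / 5.07 = 1.940828… → 1.94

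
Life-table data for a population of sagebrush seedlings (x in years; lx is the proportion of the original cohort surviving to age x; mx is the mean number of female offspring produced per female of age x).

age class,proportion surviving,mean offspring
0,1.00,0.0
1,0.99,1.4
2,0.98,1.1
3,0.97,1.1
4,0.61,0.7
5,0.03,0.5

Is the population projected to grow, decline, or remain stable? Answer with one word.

growing

R0 = Σ lx·mx = 0 + 1.386 + 1.078 + 1.067 + 0.427 + 0.015 = 3.973
R0 > 1, so the population is growing.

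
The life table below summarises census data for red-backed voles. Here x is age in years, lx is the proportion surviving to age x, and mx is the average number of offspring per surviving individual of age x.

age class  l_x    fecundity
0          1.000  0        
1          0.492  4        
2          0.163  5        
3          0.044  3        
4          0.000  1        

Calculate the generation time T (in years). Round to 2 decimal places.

lx·mx: 0, 1.968, 0.815, 0.132, 0 → R0 = 2.915
x·lx·mx: 0, 1.968, 1.63, 0.396, 0 → Σ = 3.994
T = 3.994 / 2.915 = 1.370154… → 1.37

1.37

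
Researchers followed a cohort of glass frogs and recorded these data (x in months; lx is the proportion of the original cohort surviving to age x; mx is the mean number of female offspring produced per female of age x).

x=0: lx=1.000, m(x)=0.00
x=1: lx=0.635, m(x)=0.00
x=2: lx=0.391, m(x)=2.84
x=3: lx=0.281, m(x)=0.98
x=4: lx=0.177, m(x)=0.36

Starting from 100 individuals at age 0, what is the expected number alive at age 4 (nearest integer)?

Expected survivors = N0 · l_4 = 100 × 0.177 = 17.7 → 18

18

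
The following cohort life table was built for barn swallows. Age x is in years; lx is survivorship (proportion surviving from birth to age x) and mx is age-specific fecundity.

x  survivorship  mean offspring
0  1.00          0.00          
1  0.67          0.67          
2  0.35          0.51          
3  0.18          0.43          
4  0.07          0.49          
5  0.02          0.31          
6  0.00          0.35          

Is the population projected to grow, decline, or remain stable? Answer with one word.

R0 = Σ lx·mx = 0 + 0.4489 + 0.1785 + 0.0774 + 0.0343 + 0.0062 + 0 = 0.7453
R0 < 1, so the population is declining.

declining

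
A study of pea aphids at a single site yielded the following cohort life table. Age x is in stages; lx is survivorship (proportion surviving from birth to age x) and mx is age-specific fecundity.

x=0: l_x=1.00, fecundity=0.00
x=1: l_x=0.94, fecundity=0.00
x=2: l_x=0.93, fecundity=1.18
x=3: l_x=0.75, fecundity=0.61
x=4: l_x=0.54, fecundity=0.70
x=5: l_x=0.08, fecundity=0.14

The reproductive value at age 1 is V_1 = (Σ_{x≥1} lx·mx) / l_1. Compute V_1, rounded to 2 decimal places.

2.07

lx·mx for x ≥ 1: 0, 1.0974, 0.4575, 0.378, 0.0112 → sum = 1.9441
V_1 = 1.9441 / l_1 = 1.9441 / 0.94 = 2.068191… → 2.07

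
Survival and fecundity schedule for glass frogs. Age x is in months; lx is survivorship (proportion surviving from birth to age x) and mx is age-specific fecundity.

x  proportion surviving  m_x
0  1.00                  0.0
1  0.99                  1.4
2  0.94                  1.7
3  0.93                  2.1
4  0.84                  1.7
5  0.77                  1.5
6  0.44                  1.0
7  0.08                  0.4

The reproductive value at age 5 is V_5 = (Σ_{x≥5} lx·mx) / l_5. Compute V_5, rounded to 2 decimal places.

lx·mx for x ≥ 5: 1.155, 0.44, 0.032 → sum = 1.627
V_5 = 1.627 / l_5 = 1.627 / 0.77 = 2.112987… → 2.11

2.11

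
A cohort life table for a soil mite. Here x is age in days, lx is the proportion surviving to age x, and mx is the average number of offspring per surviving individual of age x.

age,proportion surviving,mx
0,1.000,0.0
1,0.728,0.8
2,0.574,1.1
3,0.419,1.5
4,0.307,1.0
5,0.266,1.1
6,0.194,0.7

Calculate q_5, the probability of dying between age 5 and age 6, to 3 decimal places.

0.271

q_5 = (l_5 − l_6) / l_5 = (0.266 − 0.194) / 0.266
     = 0.072 / 0.266 = 0.270677… → 0.271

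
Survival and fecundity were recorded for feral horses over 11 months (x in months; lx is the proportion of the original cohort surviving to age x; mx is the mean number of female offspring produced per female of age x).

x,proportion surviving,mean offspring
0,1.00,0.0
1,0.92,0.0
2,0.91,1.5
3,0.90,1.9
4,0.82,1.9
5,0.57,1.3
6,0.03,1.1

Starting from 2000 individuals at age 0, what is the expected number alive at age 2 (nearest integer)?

1820

Expected survivors = N0 · l_2 = 2000 × 0.91 = 1820 → 1820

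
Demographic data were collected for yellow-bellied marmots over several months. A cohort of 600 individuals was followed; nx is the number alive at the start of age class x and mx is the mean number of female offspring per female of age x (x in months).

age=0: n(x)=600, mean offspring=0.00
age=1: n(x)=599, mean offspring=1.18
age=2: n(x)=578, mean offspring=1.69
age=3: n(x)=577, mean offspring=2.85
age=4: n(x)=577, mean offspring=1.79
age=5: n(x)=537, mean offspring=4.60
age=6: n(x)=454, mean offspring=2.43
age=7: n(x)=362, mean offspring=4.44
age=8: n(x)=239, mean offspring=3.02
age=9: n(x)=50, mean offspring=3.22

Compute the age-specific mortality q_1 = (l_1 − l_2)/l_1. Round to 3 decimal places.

0.035

lx = nx/n0 = nx/600: 1, 0.99833…, 0.96333…, 0.96167…, 0.96167…, 0.895, 0.75667…, 0.60333…, 0.39833…, 0.08333…
q_1 = (l_1 − l_2) / l_1 = (0.998333… − 0.963333…) / 0.998333…
     = 0.035… / 0.998333… = 0.035058… → 0.035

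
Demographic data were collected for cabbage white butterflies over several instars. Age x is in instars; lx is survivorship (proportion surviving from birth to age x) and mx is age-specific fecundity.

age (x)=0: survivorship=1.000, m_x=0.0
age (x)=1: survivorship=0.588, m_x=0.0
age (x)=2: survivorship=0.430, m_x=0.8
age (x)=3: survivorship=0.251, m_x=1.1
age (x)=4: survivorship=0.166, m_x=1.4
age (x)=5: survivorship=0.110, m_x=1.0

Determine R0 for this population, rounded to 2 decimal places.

0.96

lx·mx by age: 0, 0, 0.344, 0.2761, 0.2324, 0.11
R0 = Σ lx·mx = 0.9625 → 0.96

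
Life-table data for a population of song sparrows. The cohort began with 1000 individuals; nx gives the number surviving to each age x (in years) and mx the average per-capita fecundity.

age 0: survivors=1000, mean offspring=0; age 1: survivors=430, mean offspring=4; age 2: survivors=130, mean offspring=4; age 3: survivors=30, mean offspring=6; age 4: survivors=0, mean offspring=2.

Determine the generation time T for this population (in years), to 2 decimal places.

lx = nx/n0 = nx/1000: 1, 0.43, 0.13, 0.03, 0
lx·mx: 0, 1.72, 0.52, 0.18, 0 → R0 = 2.42
x·lx·mx: 0, 1.72, 1.04, 0.54, 0 → Σ = 3.3
T = 3.3 / 2.42 = 1.363636… → 1.36

1.36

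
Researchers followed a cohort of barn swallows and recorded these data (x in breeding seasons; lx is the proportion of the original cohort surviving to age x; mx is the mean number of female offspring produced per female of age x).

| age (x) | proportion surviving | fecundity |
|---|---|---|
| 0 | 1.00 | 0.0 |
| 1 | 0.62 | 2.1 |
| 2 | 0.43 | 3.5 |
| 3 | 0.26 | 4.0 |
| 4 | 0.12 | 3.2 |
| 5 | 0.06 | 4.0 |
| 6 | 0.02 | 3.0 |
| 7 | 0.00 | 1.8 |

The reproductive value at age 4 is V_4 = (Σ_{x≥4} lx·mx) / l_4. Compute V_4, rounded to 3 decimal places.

lx·mx for x ≥ 4: 0.384, 0.24, 0.06, 0 → sum = 0.684
V_4 = 0.684 / l_4 = 0.684 / 0.12 = 5.7 → 5.700

5.700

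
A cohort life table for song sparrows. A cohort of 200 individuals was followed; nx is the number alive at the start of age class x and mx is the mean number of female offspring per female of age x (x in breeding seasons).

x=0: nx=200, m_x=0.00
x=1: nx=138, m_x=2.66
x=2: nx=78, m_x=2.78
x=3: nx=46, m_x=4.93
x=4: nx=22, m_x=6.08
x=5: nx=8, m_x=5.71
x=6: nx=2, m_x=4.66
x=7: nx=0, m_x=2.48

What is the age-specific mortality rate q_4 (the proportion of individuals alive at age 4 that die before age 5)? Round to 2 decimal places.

lx = nx/n0 = nx/200: 1, 0.69, 0.39, 0.23, 0.11, 0.04, 0.01, 0
q_4 = (l_4 − l_5) / l_4 = (0.11 − 0.04) / 0.11
     = 0.07 / 0.11 = 0.636364… → 0.64

0.64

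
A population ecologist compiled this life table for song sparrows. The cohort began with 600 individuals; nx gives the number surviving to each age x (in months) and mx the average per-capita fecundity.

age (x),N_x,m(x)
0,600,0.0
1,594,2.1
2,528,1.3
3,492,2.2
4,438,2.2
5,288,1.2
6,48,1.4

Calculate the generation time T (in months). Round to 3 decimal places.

lx = nx/n0 = nx/600: 1, 0.99, 0.88, 0.82, 0.73, 0.48, 0.08
lx·mx: 0, 2.079, 1.144, 1.804, 1.606, 0.576, 0.112 → R0 = 7.321
x·lx·mx: 0, 2.079, 2.288, 5.412, 6.424, 2.88, 0.672 → Σ = 19.755
T = 19.755 / 7.321 = 2.698402… → 2.698

2.698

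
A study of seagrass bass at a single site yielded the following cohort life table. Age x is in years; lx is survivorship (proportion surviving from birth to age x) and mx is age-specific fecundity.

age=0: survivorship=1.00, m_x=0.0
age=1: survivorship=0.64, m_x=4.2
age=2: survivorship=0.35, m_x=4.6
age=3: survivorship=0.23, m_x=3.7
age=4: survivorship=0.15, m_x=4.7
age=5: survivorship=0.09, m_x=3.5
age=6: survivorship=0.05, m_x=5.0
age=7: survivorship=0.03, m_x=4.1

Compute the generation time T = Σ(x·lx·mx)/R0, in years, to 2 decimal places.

lx·mx: 0, 2.688, 1.61, 0.851, 0.705, 0.315, 0.25, 0.123 → R0 = 6.542
x·lx·mx: 0, 2.688, 3.22, 2.553, 2.82, 1.575, 1.5, 0.861 → Σ = 15.217
T = 15.217 / 6.542 = 2.326047… → 2.33

2.33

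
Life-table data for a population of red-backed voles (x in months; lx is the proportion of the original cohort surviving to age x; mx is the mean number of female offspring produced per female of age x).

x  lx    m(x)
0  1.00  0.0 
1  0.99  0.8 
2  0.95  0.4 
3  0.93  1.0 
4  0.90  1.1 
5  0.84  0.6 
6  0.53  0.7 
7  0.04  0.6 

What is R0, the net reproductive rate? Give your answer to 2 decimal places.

lx·mx by age: 0, 0.792, 0.38, 0.93, 0.99, 0.504, 0.371, 0.024
R0 = Σ lx·mx = 3.991 → 3.99

3.99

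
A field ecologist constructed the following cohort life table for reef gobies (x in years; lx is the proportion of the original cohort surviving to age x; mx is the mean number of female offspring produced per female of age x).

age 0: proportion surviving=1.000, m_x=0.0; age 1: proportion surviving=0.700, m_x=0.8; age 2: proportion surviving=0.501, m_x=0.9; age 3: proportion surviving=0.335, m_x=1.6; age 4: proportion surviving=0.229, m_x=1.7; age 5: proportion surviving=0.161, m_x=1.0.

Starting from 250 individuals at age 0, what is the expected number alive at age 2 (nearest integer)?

125

Expected survivors = N0 · l_2 = 250 × 0.501 = 125.25 → 125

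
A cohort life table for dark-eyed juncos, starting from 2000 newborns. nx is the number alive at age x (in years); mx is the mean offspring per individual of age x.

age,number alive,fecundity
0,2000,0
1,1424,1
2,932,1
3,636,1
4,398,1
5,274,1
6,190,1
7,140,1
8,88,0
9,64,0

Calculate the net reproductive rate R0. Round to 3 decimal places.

lx = nx/n0 = nx/2000: 1, 0.712, 0.466, 0.318, 0.199, 0.137, 0.095, 0.07, 0.044, 0.032
lx·mx by age: 0, 0.712, 0.466, 0.318, 0.199, 0.137, 0.095, 0.07, 0, 0
R0 = Σ lx·mx = 1.997 → 1.997

1.997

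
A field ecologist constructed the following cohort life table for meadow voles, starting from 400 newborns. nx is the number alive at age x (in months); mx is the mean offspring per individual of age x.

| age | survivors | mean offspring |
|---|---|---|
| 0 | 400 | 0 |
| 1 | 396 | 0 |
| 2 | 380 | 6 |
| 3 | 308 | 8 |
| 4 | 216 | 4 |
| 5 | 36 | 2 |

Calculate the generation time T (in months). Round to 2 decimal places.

2.78

lx = nx/n0 = nx/400: 1, 0.99, 0.95, 0.77, 0.54, 0.09
lx·mx: 0, 0, 5.7, 6.16, 2.16, 0.18 → R0 = 14.2
x·lx·mx: 0, 0, 11.4, 18.48, 8.64, 0.9 → Σ = 39.42
T = 39.42 / 14.2 = 2.776056… → 2.78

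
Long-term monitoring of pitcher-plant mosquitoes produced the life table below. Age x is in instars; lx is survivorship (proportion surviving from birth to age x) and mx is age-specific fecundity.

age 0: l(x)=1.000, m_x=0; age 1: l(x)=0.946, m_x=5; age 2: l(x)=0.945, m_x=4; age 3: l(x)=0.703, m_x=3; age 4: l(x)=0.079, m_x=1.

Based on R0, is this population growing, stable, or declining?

R0 = Σ lx·mx = 0 + 4.73 + 3.78 + 2.109 + 0.079 = 10.698
R0 > 1, so the population is growing.

growing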